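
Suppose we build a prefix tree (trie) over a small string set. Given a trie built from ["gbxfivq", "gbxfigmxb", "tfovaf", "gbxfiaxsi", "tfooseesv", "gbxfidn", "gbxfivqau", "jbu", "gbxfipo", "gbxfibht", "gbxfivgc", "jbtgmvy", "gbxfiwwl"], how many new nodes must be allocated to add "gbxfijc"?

2

The longest prefix of "gbxfijc" already in the trie is "gbxfi" (length 5).
So 7 − 5 = 2 new nodes.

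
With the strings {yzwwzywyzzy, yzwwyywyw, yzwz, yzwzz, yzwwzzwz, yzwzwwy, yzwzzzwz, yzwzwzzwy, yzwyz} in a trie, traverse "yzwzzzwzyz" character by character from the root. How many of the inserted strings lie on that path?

3

Check each prefix of "yzwzzzwzyz" against the stored set — each match is an end-marker on the path.
Prefixes of the query that are stored words: "yzwz", "yzwzz", "yzwzzzwz"
Count: 3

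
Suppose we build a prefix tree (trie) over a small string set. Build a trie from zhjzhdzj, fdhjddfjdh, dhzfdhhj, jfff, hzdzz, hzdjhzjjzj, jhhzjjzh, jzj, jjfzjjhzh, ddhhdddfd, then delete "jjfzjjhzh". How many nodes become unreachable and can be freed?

8

A node on "jjfzjjhzh"'s path can go only if nothing else ends at it or branches off below it.
The suffix "jfzjjhzh" (8 nodes) is used only by "jjfzjjhzh"; the node for "j" still has the child "f", so pruning stops there.
Nodes removed: 8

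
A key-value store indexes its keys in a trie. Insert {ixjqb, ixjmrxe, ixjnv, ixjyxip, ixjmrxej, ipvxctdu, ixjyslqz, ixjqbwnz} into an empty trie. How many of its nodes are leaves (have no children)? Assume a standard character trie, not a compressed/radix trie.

Leaves are exactly the stored words that no other stored word extends.
Those words: "ipvxctdu", "ixjmrxej", "ixjnv", "ixjqbwnz", "ixjyslqz", "ixjyxip"
Leaf count: 6

6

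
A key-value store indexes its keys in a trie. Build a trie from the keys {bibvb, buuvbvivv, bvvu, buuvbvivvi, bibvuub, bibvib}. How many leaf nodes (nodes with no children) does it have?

5

Leaves are exactly the stored words that no other stored word extends.
Those words: "bibvb", "bibvib", "bibvuub", "buuvbvivvi", "bvvu"
Leaf count: 5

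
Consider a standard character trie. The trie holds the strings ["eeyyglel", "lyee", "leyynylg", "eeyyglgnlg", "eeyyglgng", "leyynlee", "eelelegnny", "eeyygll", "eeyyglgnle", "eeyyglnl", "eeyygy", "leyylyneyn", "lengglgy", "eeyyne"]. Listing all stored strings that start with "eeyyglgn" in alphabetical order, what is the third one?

eeyyglgnlg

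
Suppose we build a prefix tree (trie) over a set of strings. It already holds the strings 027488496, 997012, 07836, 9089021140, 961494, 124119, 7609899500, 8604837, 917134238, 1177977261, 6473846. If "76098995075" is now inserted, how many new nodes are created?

2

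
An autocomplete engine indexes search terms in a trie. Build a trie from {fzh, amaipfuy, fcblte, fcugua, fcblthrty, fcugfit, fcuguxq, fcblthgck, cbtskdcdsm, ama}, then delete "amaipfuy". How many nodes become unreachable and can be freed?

5

After clearing the end-marker at "amaipfuy", prune upward until reaching a node still needed by another word.
The suffix "ipfuy" (5 nodes) is used only by "amaipfuy"; "ama" is itself a stored word, so pruning stops there.
Nodes removed: 5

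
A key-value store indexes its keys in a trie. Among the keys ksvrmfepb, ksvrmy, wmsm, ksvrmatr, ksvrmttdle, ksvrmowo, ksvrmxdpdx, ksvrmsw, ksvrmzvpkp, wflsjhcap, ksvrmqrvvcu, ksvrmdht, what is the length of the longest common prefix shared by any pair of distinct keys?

5

Look for the deepest trie node that still has at least two words in its subtree.
e.g. "ksvrmatr" and "ksvrmdht" share the prefix "ksvrm" of length 5; no pair shares a longer one.
Longest shared-prefix length: 5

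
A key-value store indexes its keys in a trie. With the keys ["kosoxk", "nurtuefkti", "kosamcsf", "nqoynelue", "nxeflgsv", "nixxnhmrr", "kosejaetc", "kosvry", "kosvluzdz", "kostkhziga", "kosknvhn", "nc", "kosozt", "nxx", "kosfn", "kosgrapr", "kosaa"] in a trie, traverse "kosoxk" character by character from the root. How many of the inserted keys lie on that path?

1

Check each prefix of "kosoxk" against the stored set — each match is an end-marker on the path.
Prefixes of the query that are stored words: "kosoxk"
Count: 1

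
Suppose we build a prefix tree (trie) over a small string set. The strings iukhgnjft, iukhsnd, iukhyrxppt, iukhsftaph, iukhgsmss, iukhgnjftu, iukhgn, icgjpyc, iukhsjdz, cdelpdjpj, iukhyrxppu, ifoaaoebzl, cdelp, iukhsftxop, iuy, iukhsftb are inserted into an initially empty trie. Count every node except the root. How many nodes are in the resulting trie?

61

Count nodes per top-level branch (shared prefixes stored once):
  'c'-branch (cdelp, cdelpdjpj): 9 nodes
  'i'-branch (icgjpyc, ifoaaoebzl, iukhgn, iukhgnjft, iukhgnjftu, iukhgsmss, iukhsftaph, iukhsftb, iukhsftxop, iukhsjdz, iukhsnd, iukhyrxppt, iukhyrxppu, iuy): 52 nodes
Sum: 61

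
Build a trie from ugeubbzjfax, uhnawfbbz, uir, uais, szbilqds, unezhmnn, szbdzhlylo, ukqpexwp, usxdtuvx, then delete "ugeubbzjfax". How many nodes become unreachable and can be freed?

10

A node on "ugeubbzjfax"'s path can go only if nothing else ends at it or branches off below it.
The suffix "geubbzjfax" (10 nodes) is used only by "ugeubbzjfax"; the node for "u" still has the child "h", so pruning stops there.
Nodes removed: 10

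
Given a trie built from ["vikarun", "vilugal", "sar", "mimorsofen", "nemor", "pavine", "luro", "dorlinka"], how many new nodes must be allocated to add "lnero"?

"l" is already a path in the trie; the remaining "nero" must be added.
So 5 − 1 = 4 new nodes.

4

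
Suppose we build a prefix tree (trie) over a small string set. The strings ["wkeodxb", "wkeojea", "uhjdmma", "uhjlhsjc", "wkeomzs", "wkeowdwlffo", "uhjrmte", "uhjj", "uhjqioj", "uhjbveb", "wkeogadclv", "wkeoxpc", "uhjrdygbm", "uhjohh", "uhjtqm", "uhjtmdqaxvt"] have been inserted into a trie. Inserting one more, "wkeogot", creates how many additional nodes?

The longest prefix of "wkeogot" already in the trie is "wkeog" (length 5).
Each of the 2 remaining characters creates one node.

2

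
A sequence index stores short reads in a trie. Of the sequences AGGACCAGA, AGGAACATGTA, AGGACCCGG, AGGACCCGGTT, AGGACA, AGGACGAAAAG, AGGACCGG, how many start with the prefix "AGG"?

Traverse to the node for "AGG", then collect every word in that subtree.
Matches: "AGGAACATGTA", "AGGACA", "AGGACCAGA", "AGGACCCGG", "AGGACCCGGTT", "AGGACCGG", "AGGACGAAAAG"
Count: 7

7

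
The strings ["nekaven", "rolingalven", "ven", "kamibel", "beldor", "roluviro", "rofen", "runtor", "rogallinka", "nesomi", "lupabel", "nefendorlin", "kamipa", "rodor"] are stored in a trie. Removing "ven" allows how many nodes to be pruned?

3

Walk "ven" from the leaf back toward the root, removing each node that no remaining word uses.
No other word shares any prefix with "ven", so all 3 of its nodes go.
Nodes removed: 3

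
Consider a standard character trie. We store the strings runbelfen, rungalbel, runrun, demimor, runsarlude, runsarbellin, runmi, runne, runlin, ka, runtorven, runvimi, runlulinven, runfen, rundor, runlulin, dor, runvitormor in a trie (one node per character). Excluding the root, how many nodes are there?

78

Count nodes per top-level branch (shared prefixes stored once):
  'd'-branch (demimor, dor): 9 nodes
  'k'-branch (ka): 2 nodes
  'r'-branch (runbelfen, rundor, runfen, rungalbel, runlin, runlulin, runlulinven, runmi, runne, runrun, runsarbellin, runsarlude, runtorven, runvimi, runvitormor): 67 nodes
Sum: 78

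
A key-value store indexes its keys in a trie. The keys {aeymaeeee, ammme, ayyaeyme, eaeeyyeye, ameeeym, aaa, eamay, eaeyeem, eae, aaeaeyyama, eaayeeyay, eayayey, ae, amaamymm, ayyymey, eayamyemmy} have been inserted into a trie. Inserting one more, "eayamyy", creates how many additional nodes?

The longest prefix of "eayamyy" already in the trie is "eayamy" (length 6).
So 7 − 6 = 1 new nodes.

1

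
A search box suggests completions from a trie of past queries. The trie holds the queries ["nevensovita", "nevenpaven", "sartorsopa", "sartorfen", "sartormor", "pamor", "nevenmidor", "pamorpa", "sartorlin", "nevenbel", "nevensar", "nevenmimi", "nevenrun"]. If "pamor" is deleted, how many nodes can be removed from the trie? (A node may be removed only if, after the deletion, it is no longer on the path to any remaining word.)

0

A node on "pamor"'s path can go only if nothing else ends at it or branches off below it.
Every node on "pamor" is still needed (e.g. by "pamorpa"), so nothing is freed.
Nodes removed: 0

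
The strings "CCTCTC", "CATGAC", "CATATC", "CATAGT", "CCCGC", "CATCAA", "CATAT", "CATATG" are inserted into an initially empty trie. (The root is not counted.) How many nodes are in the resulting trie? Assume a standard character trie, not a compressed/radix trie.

Trie structure (* marks end of a word):
(root)
└─ C
   ├─ A
   │  └─ T
   │     ├─ A
   │     │  ├─ G
   │     │  │  └─ T *
   │     │  └─ T *
   │     │     ├─ C *
   │     │     └─ G *
   │     ├─ C
   │     │  └─ A
   │     │     └─ A *
   │     └─ G
   │        └─ A
   │           └─ C *
   └─ C
      ├─ C
      │  └─ G
      │     └─ C *
      └─ T
         └─ C
            └─ T
               └─ C *
Counting every labelled node above: 23.

23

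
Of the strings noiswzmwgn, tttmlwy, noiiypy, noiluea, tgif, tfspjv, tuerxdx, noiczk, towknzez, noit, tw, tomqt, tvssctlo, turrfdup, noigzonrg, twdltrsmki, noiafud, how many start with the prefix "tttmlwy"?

1

Filter for entries beginning with "tttmlwy":
Matches: "tttmlwy"
Count: 1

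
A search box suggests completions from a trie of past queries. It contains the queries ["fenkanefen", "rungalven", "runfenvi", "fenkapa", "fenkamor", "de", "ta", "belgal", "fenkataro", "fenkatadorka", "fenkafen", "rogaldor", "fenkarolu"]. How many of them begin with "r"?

Walk to "r"; the words in its subtree are exactly those with that prefix.
Matches: "rogaldor", "runfenvi", "rungalven"
Count: 3

3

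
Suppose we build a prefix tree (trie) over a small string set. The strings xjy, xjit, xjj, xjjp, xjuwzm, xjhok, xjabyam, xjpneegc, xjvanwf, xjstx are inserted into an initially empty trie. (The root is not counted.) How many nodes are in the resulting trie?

33

Insert word by word; a character creates a node only if that edge doesn't already exist:
  "xjy" → 3 new (x, j, y)
  "xjit" → prefix "xj" already present; 2 new (i, t)
  "xjj" → prefix "xj" already present; 1 new (j)
  "xjjp" → prefix "xjj" already present; 1 new (p)
  "xjuwzm" → prefix "xj" already present; 4 new (u, w, z, m)
  "xjhok" → prefix "xj" already present; 3 new (h, o, k)
  "xjabyam" → prefix "xj" already present; 5 new (a, b, y, a, m)
  "xjpneegc" → prefix "xj" already present; 6 new (p, n, e, e, g, c)
  "xjvanwf" → prefix "xj" already present; 5 new (v, a, n, w, f)
  "xjstx" → prefix "xj" already present; 3 new (s, t, x)
Total nodes = 3 + 2 + 1 + 1 + 4 + 3 + 5 + 6 + 5 + 3 = 33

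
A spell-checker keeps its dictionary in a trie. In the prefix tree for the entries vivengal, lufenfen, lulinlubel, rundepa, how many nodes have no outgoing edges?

4

A leaf is a node with no children — equivalently, the end of a word that is not a proper prefix of any other stored word.
Those words: "lufenfen", "lulinlubel", "rundepa", "vivengal"
Leaf count: 4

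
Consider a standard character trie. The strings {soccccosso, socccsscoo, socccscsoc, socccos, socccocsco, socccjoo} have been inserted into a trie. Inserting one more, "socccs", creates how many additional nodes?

"socccs" is already a full path in the trie; only an end-marker is added.
No new nodes are needed: 0.

0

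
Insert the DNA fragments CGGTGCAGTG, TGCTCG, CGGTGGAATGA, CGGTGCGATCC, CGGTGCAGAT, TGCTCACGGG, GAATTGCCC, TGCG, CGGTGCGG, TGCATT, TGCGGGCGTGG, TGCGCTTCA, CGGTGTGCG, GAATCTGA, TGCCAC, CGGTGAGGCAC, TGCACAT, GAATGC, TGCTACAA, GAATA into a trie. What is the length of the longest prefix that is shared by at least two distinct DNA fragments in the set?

Look for the deepest trie node that still has at least two words in its subtree.
e.g. "CGGTGCAGAT" and "CGGTGCAGTG" share the prefix "CGGTGCAG" of length 8; no pair shares a longer one.
Longest shared-prefix length: 8

8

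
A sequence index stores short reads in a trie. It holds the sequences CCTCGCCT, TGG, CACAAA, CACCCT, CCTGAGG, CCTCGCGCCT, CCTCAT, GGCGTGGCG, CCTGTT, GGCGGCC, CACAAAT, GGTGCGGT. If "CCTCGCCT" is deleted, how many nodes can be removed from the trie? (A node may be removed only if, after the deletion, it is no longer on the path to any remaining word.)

2

A node on "CCTCGCCT"'s path can go only if nothing else ends at it or branches off below it.
The suffix "CT" (2 nodes) is used only by "CCTCGCCT"; the node for "CCTCGC" still has the child "G", so pruning stops there.
Nodes removed: 2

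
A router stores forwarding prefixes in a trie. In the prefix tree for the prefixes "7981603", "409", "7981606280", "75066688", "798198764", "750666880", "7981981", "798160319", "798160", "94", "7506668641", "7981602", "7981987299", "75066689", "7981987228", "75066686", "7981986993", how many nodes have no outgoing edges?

13

A leaf is a node with no children — equivalently, the end of a word that is not a proper prefix of any other stored word.
Those words: "409", "7506668641", "750666880", "75066689", "7981602", "798160319", "7981606280", "7981981", "7981986993", "7981987228", "7981987299", "798198764", "94"
Leaf count: 13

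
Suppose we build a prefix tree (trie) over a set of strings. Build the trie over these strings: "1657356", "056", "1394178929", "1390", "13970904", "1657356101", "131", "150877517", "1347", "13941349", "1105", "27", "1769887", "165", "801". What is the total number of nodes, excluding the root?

56

For each word, the new-node count is its length minus the longest prefix already in the trie:
  "1657356" → 7 new (1, 6, 5, 7, 3, 5, 6)
  "056" → 3 new (0, 5, 6)
  "1394178929" → prefix "1" already present; 9 new (3, 9, 4, 1, 7, 8, 9, 2, 9)
  "1390" → prefix "139" already present; 1 new (0)
  "13970904" → prefix "139" already present; 5 new (7, 0, 9, 0, 4)
  "1657356101" → prefix "1657356" already present; 3 new (1, 0, 1)
  "131" → prefix "13" already present; 1 new (1)
  "150877517" → prefix "1" already present; 8 new (5, 0, 8, 7, 7, 5, 1, 7)
  "1347" → prefix "13" already present; 2 new (4, 7)
  "13941349" → prefix "13941" already present; 3 new (3, 4, 9)
  "1105" → prefix "1" already present; 3 new (1, 0, 5)
  "27" → 2 new (2, 7)
  "1769887" → prefix "1" already present; 6 new (7, 6, 9, 8, 8, 7)
  "165" → prefix "165" already present; 0 new (none)
  "801" → 3 new (8, 0, 1)
Total nodes = 7 + 3 + 9 + 1 + 5 + 3 + 1 + 8 + 2 + 3 + 3 + 2 + 6 + 0 + 3 = 56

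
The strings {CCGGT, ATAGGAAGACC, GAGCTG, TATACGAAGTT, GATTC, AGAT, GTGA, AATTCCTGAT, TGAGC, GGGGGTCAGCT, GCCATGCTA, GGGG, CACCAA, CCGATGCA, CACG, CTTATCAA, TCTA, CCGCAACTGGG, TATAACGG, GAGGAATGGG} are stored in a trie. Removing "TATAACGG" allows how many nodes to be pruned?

After clearing the end-marker at "TATAACGG", prune upward until reaching a node still needed by another word.
The suffix "ACGG" (4 nodes) is used only by "TATAACGG"; the node for "TATA" still has the child "C", so pruning stops there.
Nodes removed: 4

4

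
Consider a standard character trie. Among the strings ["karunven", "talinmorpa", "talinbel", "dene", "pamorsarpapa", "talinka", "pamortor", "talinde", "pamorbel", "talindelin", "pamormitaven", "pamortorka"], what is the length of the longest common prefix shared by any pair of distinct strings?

8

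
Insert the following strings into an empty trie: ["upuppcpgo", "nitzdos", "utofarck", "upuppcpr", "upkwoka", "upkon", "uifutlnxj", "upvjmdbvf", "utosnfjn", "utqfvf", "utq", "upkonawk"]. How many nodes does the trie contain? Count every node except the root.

Insert word by word; a character creates a node only if that edge doesn't already exist:
  "upuppcpgo" → 9 new (u, p, u, p, p, c, p, g, o)
  "nitzdos" → 7 new (n, i, t, z, d, o, s)
  "utofarck" → prefix "u" already present; 7 new (t, o, f, a, r, c, k)
  "upuppcpr" → prefix "upuppcp" already present; 1 new (r)
  "upkwoka" → prefix "up" already present; 5 new (k, w, o, k, a)
  "upkon" → prefix "upk" already present; 2 new (o, n)
  "uifutlnxj" → prefix "u" already present; 8 new (i, f, u, t, l, n, x, j)
  "upvjmdbvf" → prefix "up" already present; 7 new (v, j, m, d, b, v, f)
  "utosnfjn" → prefix "uto" already present; 5 new (s, n, f, j, n)
  "utqfvf" → prefix "ut" already present; 4 new (q, f, v, f)
  "utq" → prefix "utq" already present; 0 new (none)
  "upkonawk" → prefix "upkon" already present; 3 new (a, w, k)
Total nodes = 9 + 7 + 7 + 1 + 5 + 2 + 8 + 7 + 5 + 4 + 0 + 3 = 58

58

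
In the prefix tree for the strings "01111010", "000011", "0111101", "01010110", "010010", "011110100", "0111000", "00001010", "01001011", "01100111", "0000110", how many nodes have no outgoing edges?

A leaf is a node with no children — equivalently, the end of a word that is not a proper prefix of any other stored word.
Those words: "00001010", "0000110", "01001011", "01010110", "01100111", "0111000", "011110100"
Leaf count: 7

7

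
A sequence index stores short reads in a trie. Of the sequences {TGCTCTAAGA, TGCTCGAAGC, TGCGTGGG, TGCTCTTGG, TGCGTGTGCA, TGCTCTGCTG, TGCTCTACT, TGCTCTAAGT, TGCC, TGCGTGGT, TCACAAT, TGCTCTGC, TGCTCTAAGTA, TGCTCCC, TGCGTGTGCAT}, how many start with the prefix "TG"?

Walk to "TG"; the words in its subtree are exactly those with that prefix.
Words under "TG": TGCC, TGCGTGGG, TGCGTGGT, TGCGTGTGCA, TGCGTGTGCAT, TGCTCCC, TGCTCGAAGC, TGCTCTAAGA, TGCTCTAAGT, TGCTCTAAGTA, TGCTCTACT, TGCTCTGC, TGCTCTGCTG, TGCTCTTGG
Count: 14

14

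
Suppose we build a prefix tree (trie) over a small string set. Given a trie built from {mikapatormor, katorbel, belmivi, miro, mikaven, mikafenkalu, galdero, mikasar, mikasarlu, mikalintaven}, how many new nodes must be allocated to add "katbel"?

The longest prefix of "katbel" already in the trie is "kat" (length 3).
New nodes needed: |"katbel"| − 3 = 6 − 3 = 3.

3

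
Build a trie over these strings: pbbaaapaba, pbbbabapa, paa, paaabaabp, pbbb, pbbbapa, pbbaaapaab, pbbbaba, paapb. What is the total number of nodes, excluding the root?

Count nodes per top-level branch (shared prefixes stored once):
  'p'-branch (paa, paaabaabp, paapb, pbbaaapaab, pbbaaapaba, pbbb, pbbbaba, pbbbabapa, pbbbapa): 30 nodes
Sum: 30

30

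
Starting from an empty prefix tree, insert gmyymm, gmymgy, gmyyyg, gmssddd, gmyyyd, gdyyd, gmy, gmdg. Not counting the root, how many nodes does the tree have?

For each word, the new-node count is its length minus the longest prefix already in the trie:
  "gmyymm" → 6 new (g, m, y, y, m, m)
  "gmymgy" → prefix "gmy" already present; 3 new (m, g, y)
  "gmyyyg" → prefix "gmyy" already present; 2 new (y, g)
  "gmssddd" → prefix "gm" already present; 5 new (s, s, d, d, d)
  "gmyyyd" → prefix "gmyyy" already present; 1 new (d)
  "gdyyd" → prefix "g" already present; 4 new (d, y, y, d)
  "gmy" → prefix "gmy" already present; 0 new (none)
  "gmdg" → prefix "gm" already present; 2 new (d, g)
Total nodes = 6 + 3 + 2 + 5 + 1 + 4 + 0 + 2 = 23

23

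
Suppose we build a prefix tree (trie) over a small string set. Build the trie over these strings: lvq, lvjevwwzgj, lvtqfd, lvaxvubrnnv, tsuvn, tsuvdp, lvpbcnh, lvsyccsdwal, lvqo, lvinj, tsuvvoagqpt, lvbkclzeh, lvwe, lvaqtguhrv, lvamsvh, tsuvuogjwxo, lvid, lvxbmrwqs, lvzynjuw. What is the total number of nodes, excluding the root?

For each word, the new-node count is its length minus the longest prefix already in the trie:
  "lvq" → 3 new (l, v, q)
  "lvjevwwzgj" → prefix "lv" already present; 8 new (j, e, v, w, w, z, g, j)
  "lvtqfd" → prefix "lv" already present; 4 new (t, q, f, d)
  "lvaxvubrnnv" → prefix "lv" already present; 9 new (a, x, v, u, b, r, n, n, v)
  "tsuvn" → 5 new (t, s, u, v, n)
  "tsuvdp" → prefix "tsuv" already present; 2 new (d, p)
  "lvpbcnh" → prefix "lv" already present; 5 new (p, b, c, n, h)
  "lvsyccsdwal" → prefix "lv" already present; 9 new (s, y, c, c, s, d, w, a, l)
  "lvqo" → prefix "lvq" already present; 1 new (o)
  "lvinj" → prefix "lv" already present; 3 new (i, n, j)
  "tsuvvoagqpt" → prefix "tsuv" already present; 7 new (v, o, a, g, q, p, t)
  "lvbkclzeh" → prefix "lv" already present; 7 new (b, k, c, l, z, e, h)
  "lvwe" → prefix "lv" already present; 2 new (w, e)
  "lvaqtguhrv" → prefix "lva" already present; 7 new (q, t, g, u, h, r, v)
  "lvamsvh" → prefix "lva" already present; 4 new (m, s, v, h)
  "tsuvuogjwxo" → prefix "tsuv" already present; 7 new (u, o, g, j, w, x, o)
  "lvid" → prefix "lvi" already present; 1 new (d)
  "lvxbmrwqs" → prefix "lv" already present; 7 new (x, b, m, r, w, q, s)
  "lvzynjuw" → prefix "lv" already present; 6 new (z, y, n, j, u, w)
Total nodes = 3 + 8 + 4 + 9 + 5 + 2 + 5 + 9 + 1 + 3 + 7 + 7 + 2 + 7 + 4 + 7 + 1 + 7 + 6 = 97

97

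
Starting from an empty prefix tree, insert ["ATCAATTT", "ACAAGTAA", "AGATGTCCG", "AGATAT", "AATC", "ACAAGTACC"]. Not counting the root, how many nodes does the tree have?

30

Count nodes per top-level branch (shared prefixes stored once):
  'A'-branch (AATC, ACAAGTAA, ACAAGTACC, AGATAT, AGATGTCCG, ATCAATTT): 30 nodes
Sum: 30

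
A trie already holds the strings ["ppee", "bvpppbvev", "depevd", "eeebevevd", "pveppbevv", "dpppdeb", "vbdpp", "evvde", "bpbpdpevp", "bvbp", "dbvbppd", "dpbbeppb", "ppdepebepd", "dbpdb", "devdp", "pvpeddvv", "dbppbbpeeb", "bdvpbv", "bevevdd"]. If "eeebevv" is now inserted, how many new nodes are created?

1

Walking "eeebevv" from the root, the first 6 characters ("eeebev") follow existing edges; "v" is the first miss.
So 7 − 6 = 1 new nodes.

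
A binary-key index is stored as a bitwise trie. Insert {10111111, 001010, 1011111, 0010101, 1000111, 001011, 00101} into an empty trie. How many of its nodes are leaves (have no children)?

4

Leaves are exactly the stored words that no other stored word extends.
Those words: "0010101", "001011", "1000111", "10111111"
Leaf count: 4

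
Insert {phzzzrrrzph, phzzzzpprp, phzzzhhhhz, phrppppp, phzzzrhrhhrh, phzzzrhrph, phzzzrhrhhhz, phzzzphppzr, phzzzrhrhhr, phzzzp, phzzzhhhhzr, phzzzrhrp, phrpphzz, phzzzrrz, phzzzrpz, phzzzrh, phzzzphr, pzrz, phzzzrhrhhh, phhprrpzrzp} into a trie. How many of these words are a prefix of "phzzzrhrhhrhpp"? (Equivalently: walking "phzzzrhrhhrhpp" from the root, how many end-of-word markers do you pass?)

Walk "phzzzrhrhhrhpp" from the root; an end-of-word marker is hit whenever a stored word is a prefix of "phzzzrhrhhrhpp".
Prefixes of the query that are stored words: "phzzzrh", "phzzzrhrhhr", "phzzzrhrhhrh"
Count: 3

3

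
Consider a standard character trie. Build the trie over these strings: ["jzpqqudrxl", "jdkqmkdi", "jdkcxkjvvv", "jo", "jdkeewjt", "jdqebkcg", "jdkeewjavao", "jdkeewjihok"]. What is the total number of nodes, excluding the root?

44

For each word, the new-node count is its length minus the longest prefix already in the trie:
  "jzpqqudrxl" → 10 new (j, z, p, q, q, u, d, r, x, l)
  "jdkqmkdi" → prefix "j" already present; 7 new (d, k, q, m, k, d, i)
  "jdkcxkjvvv" → prefix "jdk" already present; 7 new (c, x, k, j, v, v, v)
  "jo" → prefix "j" already present; 1 new (o)
  "jdkeewjt" → prefix "jdk" already present; 5 new (e, e, w, j, t)
  "jdqebkcg" → prefix "jd" already present; 6 new (q, e, b, k, c, g)
  "jdkeewjavao" → prefix "jdkeewj" already present; 4 new (a, v, a, o)
  "jdkeewjihok" → prefix "jdkeewj" already present; 4 new (i, h, o, k)
Total nodes = 10 + 7 + 7 + 1 + 5 + 6 + 4 + 4 = 44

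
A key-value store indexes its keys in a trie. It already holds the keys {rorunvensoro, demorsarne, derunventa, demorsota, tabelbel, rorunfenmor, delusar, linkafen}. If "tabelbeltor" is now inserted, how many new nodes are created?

3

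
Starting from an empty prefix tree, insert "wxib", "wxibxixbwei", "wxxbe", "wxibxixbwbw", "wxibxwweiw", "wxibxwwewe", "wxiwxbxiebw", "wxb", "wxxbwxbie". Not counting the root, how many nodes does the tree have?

Trie structure (* marks end of a word):
(root)
└─ w
   └─ x
      ├─ b *
      ├─ i
      │  ├─ b *
      │  │  └─ x
      │  │     ├─ i
      │  │     │  └─ x
      │  │     │     └─ b
      │  │     │        └─ w
      │  │     │           ├─ b
      │  │     │           │  └─ w *
      │  │     │           └─ e
      │  │     │              └─ i *
      │  │     └─ w
      │  │        └─ w
      │  │           └─ e
      │  │              ├─ i
      │  │              │  └─ w *
      │  │              └─ w
      │  │                 └─ e *
      │  └─ w
      │     └─ x
      │        └─ b
      │           └─ x
      │              └─ i
      │                 └─ e
      │                    └─ b
      │                       └─ w *
      └─ x
         └─ b
            ├─ e *
            └─ w
               └─ x
                  └─ b
                     └─ i
                        └─ e *
Counting every labelled node above: 37.

37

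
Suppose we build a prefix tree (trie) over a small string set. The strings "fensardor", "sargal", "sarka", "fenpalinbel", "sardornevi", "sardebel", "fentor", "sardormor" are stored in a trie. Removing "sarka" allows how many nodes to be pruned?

Walk "sarka" from the leaf back toward the root, removing each node that no remaining word uses.
The suffix "ka" (2 nodes) is used only by "sarka"; the node for "sar" still has the child "g", so pruning stops there.
Nodes removed: 2

2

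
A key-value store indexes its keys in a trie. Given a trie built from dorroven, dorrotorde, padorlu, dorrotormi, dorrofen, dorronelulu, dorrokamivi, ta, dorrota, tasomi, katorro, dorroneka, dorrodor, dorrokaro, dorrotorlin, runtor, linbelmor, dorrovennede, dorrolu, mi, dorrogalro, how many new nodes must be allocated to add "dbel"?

3

"d" is already a path in the trie; the remaining "bel" must be added.
Each of the 3 remaining characters creates one node.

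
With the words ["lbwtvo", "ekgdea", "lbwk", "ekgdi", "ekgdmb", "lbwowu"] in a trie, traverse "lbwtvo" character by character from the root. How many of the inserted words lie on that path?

1

Walk "lbwtvo" from the root; an end-of-word marker is hit whenever a stored word is a prefix of "lbwtvo".
Prefixes of the query that are stored words: "lbwtvo"
Count: 1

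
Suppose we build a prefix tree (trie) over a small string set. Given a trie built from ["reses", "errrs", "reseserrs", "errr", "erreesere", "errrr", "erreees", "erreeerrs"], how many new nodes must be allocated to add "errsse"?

The longest prefix of "errsse" already in the trie is "err" (length 3).
New nodes needed: |"errsse"| − 3 = 6 − 3 = 3.

3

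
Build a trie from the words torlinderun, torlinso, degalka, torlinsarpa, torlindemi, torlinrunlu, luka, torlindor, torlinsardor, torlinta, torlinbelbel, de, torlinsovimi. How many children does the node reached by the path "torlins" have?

2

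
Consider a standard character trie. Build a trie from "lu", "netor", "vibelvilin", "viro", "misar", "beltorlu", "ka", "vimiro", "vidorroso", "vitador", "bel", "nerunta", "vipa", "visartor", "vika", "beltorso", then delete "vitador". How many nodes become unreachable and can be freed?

5

A node on "vitador"'s path can go only if nothing else ends at it or branches off below it.
The suffix "tador" (5 nodes) is used only by "vitador"; the node for "vi" still has the child "b", so pruning stops there.
Nodes removed: 5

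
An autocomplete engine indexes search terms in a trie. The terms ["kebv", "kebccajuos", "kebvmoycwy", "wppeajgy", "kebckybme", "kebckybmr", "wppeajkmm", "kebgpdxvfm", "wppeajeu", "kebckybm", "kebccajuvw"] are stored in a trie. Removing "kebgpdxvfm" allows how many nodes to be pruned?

Walk "kebgpdxvfm" from the leaf back toward the root, removing each node that no remaining word uses.
The suffix "gpdxvfm" (7 nodes) is used only by "kebgpdxvfm"; the node for "keb" still has the child "v", so pruning stops there.
Nodes removed: 7

7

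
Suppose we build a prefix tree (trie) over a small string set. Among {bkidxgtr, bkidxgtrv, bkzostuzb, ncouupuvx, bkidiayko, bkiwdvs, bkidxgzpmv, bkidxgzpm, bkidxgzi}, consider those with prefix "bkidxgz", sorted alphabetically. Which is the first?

bkidxgzi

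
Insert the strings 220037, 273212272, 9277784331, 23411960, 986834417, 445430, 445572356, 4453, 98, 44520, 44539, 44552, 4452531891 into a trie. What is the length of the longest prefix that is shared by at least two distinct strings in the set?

Equivalently: take the maximum, over all pairs, of their longest common prefix length.
"44520" and "4452531891" agree on "4452" (4 characters) before diverging; nothing deeper is shared.
Longest shared-prefix length: 4

4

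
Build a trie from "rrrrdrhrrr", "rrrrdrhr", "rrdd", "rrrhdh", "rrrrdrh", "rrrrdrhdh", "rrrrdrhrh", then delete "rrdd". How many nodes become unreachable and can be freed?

2

A node on "rrdd"'s path can go only if nothing else ends at it or branches off below it.
The suffix "dd" (2 nodes) is used only by "rrdd"; the node for "rr" still has the child "r", so pruning stops there.
Nodes removed: 2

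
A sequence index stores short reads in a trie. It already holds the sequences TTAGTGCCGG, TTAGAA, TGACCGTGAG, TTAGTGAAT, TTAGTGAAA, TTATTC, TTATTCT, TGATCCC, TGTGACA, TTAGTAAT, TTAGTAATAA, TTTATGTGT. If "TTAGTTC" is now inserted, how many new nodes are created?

"TTAGT" is already a path in the trie; the remaining "TC" must be added.
So 7 − 5 = 2 new nodes.

2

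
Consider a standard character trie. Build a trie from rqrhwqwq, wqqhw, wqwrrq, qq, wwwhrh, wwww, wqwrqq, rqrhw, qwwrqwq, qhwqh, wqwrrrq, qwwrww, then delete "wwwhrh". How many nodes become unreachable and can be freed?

3

After clearing the end-marker at "wwwhrh", prune upward until reaching a node still needed by another word.
The suffix "hrh" (3 nodes) is used only by "wwwhrh"; the node for "www" still has the child "w", so pruning stops there.
Nodes removed: 3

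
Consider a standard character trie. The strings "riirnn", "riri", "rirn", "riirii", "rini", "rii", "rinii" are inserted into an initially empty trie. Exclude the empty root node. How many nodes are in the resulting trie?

14

Count nodes per top-level branch (shared prefixes stored once):
  'r'-branch (rii, riirii, riirnn, rini, rinii, riri, rirn): 14 nodes
Sum: 14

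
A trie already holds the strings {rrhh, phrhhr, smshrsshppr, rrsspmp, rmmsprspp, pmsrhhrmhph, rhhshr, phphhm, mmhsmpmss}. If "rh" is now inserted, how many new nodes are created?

0

Every character of "rh" already lies on an existing path (it is a prefix of some stored word).
No new nodes are needed: 0.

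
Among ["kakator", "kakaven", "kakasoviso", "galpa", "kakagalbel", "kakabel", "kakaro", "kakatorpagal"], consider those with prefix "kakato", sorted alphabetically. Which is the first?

DFS of the "kakato" subtree visits, in order: "kakator", "kakatorpagal"
The 1st is kakator.

kakator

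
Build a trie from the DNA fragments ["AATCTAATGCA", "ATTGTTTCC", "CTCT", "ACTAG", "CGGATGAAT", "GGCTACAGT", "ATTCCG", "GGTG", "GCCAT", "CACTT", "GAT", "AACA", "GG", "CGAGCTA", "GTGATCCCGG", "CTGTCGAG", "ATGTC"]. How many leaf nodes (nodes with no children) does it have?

16

Leaves are exactly the stored words that no other stored word extends.
Those words: "AACA", "AATCTAATGCA", "ACTAG", "ATGTC", "ATTCCG", "ATTGTTTCC", "CACTT", "CGAGCTA", "CGGATGAAT", "CTCT", "CTGTCGAG", "GAT", "GCCAT", "GGCTACAGT", "GGTG", "GTGATCCCGG"
Leaf count: 16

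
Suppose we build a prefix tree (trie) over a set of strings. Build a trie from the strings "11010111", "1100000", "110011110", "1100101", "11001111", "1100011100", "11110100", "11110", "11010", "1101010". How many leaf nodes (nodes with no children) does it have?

7

A leaf is a node with no children — equivalently, the end of a word that is not a proper prefix of any other stored word.
Those words: "1100000", "1100011100", "1100101", "110011110", "1101010", "11010111", "11110100"
Leaf count: 7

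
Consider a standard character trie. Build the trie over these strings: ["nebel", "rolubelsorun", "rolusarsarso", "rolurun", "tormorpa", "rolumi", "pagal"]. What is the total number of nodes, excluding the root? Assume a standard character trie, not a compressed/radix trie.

43

Count nodes per top-level branch (shared prefixes stored once):
  'n'-branch (nebel): 5 nodes
  'p'-branch (pagal): 5 nodes
  'r'-branch (rolubelsorun, rolumi, rolurun, rolusarsarso): 25 nodes
  't'-branch (tormorpa): 8 nodes
Sum: 43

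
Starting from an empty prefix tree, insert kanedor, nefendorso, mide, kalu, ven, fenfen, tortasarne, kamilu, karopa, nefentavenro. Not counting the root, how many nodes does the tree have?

For each word, the new-node count is its length minus the longest prefix already in the trie:
  "kanedor" → 7 new (k, a, n, e, d, o, r)
  "nefendorso" → 10 new (n, e, f, e, n, d, o, r, s, o)
  "mide" → 4 new (m, i, d, e)
  "kalu" → prefix "ka" already present; 2 new (l, u)
  "ven" → 3 new (v, e, n)
  "fenfen" → 6 new (f, e, n, f, e, n)
  "tortasarne" → 10 new (t, o, r, t, a, s, a, r, n, e)
  "kamilu" → prefix "ka" already present; 4 new (m, i, l, u)
  "karopa" → prefix "ka" already present; 4 new (r, o, p, a)
  "nefentavenro" → prefix "nefen" already present; 7 new (t, a, v, e, n, r, o)
Total nodes = 7 + 10 + 4 + 2 + 3 + 6 + 10 + 4 + 4 + 7 = 57

57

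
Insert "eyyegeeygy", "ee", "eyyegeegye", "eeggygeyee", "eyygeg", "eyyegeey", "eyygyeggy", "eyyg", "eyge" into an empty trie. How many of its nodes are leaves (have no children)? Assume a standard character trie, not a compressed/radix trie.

6

A leaf is a node with no children — equivalently, the end of a word that is not a proper prefix of any other stored word.
Those words: "eeggygeyee", "eyge", "eyyegeegye", "eyyegeeygy", "eyygeg", "eyygyeggy"
Leaf count: 6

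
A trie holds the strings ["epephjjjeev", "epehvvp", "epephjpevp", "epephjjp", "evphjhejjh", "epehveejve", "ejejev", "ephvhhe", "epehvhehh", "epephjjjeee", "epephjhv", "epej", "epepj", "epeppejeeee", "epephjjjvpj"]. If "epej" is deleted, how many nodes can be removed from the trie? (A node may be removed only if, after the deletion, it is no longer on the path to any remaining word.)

1

After clearing the end-marker at "epej", prune upward until reaching a node still needed by another word.
The suffix "j" (1 node) is used only by "epej"; the node for "epe" still has the child "p", so pruning stops there.
Nodes removed: 1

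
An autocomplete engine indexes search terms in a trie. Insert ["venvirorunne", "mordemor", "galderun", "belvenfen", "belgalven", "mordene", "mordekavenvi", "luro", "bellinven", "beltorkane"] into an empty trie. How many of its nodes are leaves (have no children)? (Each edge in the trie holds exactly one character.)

A leaf is a node with no children — equivalently, the end of a word that is not a proper prefix of any other stored word.
Those words: "belgalven", "bellinven", "beltorkane", "belvenfen", "galderun", "luro", "mordekavenvi", "mordemor", "mordene", "venvirorunne"
Leaf count: 10

10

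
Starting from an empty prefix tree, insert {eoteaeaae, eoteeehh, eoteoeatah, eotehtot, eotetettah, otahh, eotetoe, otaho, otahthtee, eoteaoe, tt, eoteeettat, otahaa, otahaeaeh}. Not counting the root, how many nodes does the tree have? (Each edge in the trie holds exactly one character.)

56

Insert word by word; a character creates a node only if that edge doesn't already exist:
  "eoteaeaae" → 9 new (e, o, t, e, a, e, a, a, e)
  "eoteeehh" → prefix "eote" already present; 4 new (e, e, h, h)
  "eoteoeatah" → prefix "eote" already present; 6 new (o, e, a, t, a, h)
  "eotehtot" → prefix "eote" already present; 4 new (h, t, o, t)
  "eotetettah" → prefix "eote" already present; 6 new (t, e, t, t, a, h)
  "otahh" → 5 new (o, t, a, h, h)
  "eotetoe" → prefix "eotet" already present; 2 new (o, e)
  "otaho" → prefix "otah" already present; 1 new (o)
  "otahthtee" → prefix "otah" already present; 5 new (t, h, t, e, e)
  "eoteaoe" → prefix "eotea" already present; 2 new (o, e)
  "tt" → 2 new (t, t)
  "eoteeettat" → prefix "eoteee" already present; 4 new (t, t, a, t)
  "otahaa" → prefix "otah" already present; 2 new (a, a)
  "otahaeaeh" → prefix "otaha" already present; 4 new (e, a, e, h)
Total nodes = 9 + 4 + 6 + 4 + 6 + 5 + 2 + 1 + 5 + 2 + 2 + 4 + 2 + 4 = 56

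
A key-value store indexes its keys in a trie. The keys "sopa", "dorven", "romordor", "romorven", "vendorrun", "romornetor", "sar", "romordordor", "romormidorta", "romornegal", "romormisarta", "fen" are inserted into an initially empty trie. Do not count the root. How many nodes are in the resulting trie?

58

Insert word by word; a character creates a node only if that edge doesn't already exist:
  "sopa" → 4 new (s, o, p, a)
  "dorven" → 6 new (d, o, r, v, e, n)
  "romordor" → 8 new (r, o, m, o, r, d, o, r)
  "romorven" → prefix "romor" already present; 3 new (v, e, n)
  "vendorrun" → 9 new (v, e, n, d, o, r, r, u, n)
  "romornetor" → prefix "romor" already present; 5 new (n, e, t, o, r)
  "sar" → prefix "s" already present; 2 new (a, r)
  "romordordor" → prefix "romordor" already present; 3 new (d, o, r)
  "romormidorta" → prefix "romor" already present; 7 new (m, i, d, o, r, t, a)
  "romornegal" → prefix "romorne" already present; 3 new (g, a, l)
  "romormisarta" → prefix "romormi" already present; 5 new (s, a, r, t, a)
  "fen" → 3 new (f, e, n)
Total nodes = 4 + 6 + 8 + 3 + 9 + 5 + 2 + 3 + 7 + 3 + 5 + 3 = 58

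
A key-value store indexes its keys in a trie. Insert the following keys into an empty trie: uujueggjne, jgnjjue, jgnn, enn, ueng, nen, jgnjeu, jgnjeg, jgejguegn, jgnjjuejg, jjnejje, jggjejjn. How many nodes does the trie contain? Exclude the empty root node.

For each word, the new-node count is its length minus the longest prefix already in the trie:
  "uujueggjne" → 10 new (u, u, j, u, e, g, g, j, n, e)
  "jgnjjue" → 7 new (j, g, n, j, j, u, e)
  "jgnn" → prefix "jgn" already present; 1 new (n)
  "enn" → 3 new (e, n, n)
  "ueng" → prefix "u" already present; 3 new (e, n, g)
  "nen" → 3 new (n, e, n)
  "jgnjeu" → prefix "jgnj" already present; 2 new (e, u)
  "jgnjeg" → prefix "jgnje" already present; 1 new (g)
  "jgejguegn" → prefix "jg" already present; 7 new (e, j, g, u, e, g, n)
  "jgnjjuejg" → prefix "jgnjjue" already present; 2 new (j, g)
  "jjnejje" → prefix "j" already present; 6 new (j, n, e, j, j, e)
  "jggjejjn" → prefix "jg" already present; 6 new (g, j, e, j, j, n)
Total nodes = 10 + 7 + 1 + 3 + 3 + 3 + 2 + 1 + 7 + 2 + 6 + 6 = 51

51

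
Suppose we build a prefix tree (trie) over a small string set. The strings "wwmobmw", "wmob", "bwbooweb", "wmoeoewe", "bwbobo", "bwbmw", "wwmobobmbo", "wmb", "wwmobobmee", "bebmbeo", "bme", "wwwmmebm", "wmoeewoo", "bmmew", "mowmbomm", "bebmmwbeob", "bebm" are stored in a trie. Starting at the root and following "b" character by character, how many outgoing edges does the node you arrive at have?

Follow the path "b" to its node, then look at its outgoing edges.
Distinct next characters after "b": e, m, w.
That node has 3 child edges.

3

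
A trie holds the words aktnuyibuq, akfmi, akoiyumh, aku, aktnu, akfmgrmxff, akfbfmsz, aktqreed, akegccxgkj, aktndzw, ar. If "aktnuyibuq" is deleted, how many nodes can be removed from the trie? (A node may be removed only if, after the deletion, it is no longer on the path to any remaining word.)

5

Walk "aktnuyibuq" from the leaf back toward the root, removing each node that no remaining word uses.
The suffix "yibuq" (5 nodes) is used only by "aktnuyibuq"; "aktnu" is itself a stored word, so pruning stops there.
Nodes removed: 5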